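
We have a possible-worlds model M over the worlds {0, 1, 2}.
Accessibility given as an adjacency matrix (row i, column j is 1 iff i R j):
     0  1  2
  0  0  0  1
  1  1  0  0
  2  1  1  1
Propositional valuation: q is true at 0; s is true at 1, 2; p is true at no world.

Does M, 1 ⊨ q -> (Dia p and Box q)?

Yes

At 1: q is false, Dia p and Box q is false, so q -> (Dia p and Box q) is true.
  At 1: Dia p is false, Box q is true, so Dia p and Box q is false.
    At 1: Dia p requires p at some successor in {0}.
      At 0: p is false.
    So Dia p is false at 1.
    At 1: Box q requires q at every successor {0}.
      At 0: q is true.
    So Box q is true at 1.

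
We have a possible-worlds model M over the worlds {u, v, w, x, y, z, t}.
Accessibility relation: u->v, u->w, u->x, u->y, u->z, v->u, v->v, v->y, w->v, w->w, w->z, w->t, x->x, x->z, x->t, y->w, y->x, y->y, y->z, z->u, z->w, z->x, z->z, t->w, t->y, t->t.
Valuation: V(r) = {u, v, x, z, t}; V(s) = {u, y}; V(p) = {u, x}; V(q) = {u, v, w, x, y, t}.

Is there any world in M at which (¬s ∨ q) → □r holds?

Recall that □ψ holds at a world iff ψ holds at every accessible world, and ◇ψ holds iff ψ holds at some accessible world.
Let φ = (¬s ∨ q) → □r. Evaluate φ at each world:
  u (successors {v, w, x, y, z}): φ is false.
  v (successors {u, v, y}): φ is false.
  w (successors {v, w, z, t}): φ is false.
  x (successors {x, z, t}): φ is true.
  y (successors {w, x, y, z}): φ is false.
  z (successors {u, w, x, z}): φ is false.
  t (successors {w, y, t}): φ is false.
Detail at x (witness):
  At x: ¬s ∨ q is true, □r is true, so (¬s ∨ q) → □r is true.
    At x: □r requires r at every successor {x, z, t}.
      At x: r is true.
      At z: r is true.
      At t: r is true.
    So □r is true at x.

Yes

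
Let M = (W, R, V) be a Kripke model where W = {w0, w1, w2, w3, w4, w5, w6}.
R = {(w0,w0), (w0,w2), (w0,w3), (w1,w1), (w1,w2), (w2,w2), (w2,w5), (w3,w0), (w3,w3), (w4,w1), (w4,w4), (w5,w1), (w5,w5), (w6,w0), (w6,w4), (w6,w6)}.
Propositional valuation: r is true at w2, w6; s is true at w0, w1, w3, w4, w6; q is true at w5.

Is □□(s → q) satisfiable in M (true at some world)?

No

Let φ = □□(s → q). Evaluate φ at each world:
  w0 (successors {w0, w2, w3}): φ is false.
  w1 (successors {w1, w2}): φ is false.
  w2 (successors {w2, w5}): φ is false.
  w3 (successors {w0, w3}): φ is false.
  w4 (successors {w1, w4}): φ is false.
  w5 (successors {w1, w5}): φ is false.
  w6 (successors {w0, w4, w6}): φ is false.
For instance, at w1:
  At w1: □□(s → q) requires □(s → q) at every successor {w1, w2}.
    □(s → q) fails at w1, so □□(s → q) is false at w1.
      At w1: □(s → q) requires s → q at every successor {w1, w2}.
        s → q fails at w1, so □(s → q) is false at w1.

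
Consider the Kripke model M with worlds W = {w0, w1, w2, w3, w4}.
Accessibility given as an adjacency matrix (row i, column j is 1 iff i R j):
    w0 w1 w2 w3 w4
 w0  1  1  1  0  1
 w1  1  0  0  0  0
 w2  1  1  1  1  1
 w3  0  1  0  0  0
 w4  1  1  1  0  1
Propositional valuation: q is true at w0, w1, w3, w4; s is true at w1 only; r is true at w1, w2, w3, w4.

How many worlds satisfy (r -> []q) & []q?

2

Let φ = (r -> []q) & []q. Evaluate φ at each world:
  w0 (successors {w0, w1, w2, w4}): φ is false.
  w1 (successors {w0}): φ is true.
  w2 (successors {w0, w1, w2, w3, w4}): φ is false.
  w3 (successors {w1}): φ is true.
  w4 (successors {w0, w1, w2, w4}): φ is false.
For instance, at w1:
  At w1: r -> []q is true, []q is true, so (r -> []q) & []q is true.
    At w1: r is true, []q is true, so r -> []q is true.
      At w1: []q requires q at every successor {w0}.
        At w0: q is true.
      So []q is true at w1.
    At w1: []q requires q at every successor {w0}.
      At w0: q is true.
    So []q is true at w1.
Satisfying worlds: {w1, w3}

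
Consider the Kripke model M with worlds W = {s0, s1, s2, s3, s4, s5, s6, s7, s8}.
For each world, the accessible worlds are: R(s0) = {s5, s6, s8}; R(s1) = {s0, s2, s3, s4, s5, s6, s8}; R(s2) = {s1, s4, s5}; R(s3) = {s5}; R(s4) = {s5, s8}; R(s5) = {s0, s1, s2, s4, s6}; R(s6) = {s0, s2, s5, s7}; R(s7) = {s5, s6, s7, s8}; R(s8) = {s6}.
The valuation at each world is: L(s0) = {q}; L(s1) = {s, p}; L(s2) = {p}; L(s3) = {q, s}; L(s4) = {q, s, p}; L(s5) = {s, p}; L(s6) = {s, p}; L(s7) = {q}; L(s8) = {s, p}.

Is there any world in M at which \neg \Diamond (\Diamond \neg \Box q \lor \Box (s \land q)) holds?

No

Let φ = \neg \Diamond (\Diamond \neg \Box q \lor \Box (s \land q)). Evaluate φ at each world:
  s0 (successors {s5, s6, s8}): φ is false.
  s1 (successors {s0, s2, s3, s4, s5, s6, s8}): φ is false.
  s2 (successors {s1, s4, s5}): φ is false.
  s3 (successors {s5}): φ is false.
  s4 (successors {s5, s8}): φ is false.
  s5 (successors {s0, s1, s2, s4, s6}): φ is false.
  s6 (successors {s0, s2, s5, s7}): φ is false.
  s7 (successors {s5, s6, s7, s8}): φ is false.
  s8 (successors {s6}): φ is false.
For instance, at s3:
  At s3: \Diamond (\Diamond \neg \Box q \lor \Box (s \land q)) is true, so \neg \Diamond (\Diamond \neg \Box q \lor \Box (s \land q)) is false.
    At s3: \Diamond (\Diamond \neg \Box q \lor \Box (s \land q)) requires \Diamond \neg \Box q \lor \Box (s \land q) at some successor in {s5}.
      \Diamond \neg \Box q \lor \Box (s \land q) holds at s5, so \Diamond (\Diamond \neg \Box q \lor \Box (s \land q)) is true at s3.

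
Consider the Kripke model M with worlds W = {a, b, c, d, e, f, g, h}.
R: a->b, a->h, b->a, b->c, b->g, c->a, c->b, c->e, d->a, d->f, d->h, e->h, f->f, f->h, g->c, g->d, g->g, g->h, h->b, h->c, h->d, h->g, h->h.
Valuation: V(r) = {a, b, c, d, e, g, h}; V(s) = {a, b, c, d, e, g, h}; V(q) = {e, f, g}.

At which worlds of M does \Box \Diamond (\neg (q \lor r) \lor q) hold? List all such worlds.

Let φ = \Box \Diamond (\neg (q \lor r) \lor q). Evaluate φ at each world:
  a (successors {b, h}): φ is true.
  b (successors {a, c, g}): φ is false.
  c (successors {a, b, e}): φ is false.
  d (successors {a, f, h}): φ is false.
  e (successors {h}): φ is true.
  f (successors {f, h}): φ is true.
  g (successors {c, d, g, h}): φ is true.
  h (successors {b, c, d, g, h}): φ is true.
For instance, at e:
  At e: \Box \Diamond (\neg (q \lor r) \lor q) requires \Diamond (\neg (q \lor r) \lor q) at every successor {h}.
      At h: \Diamond (\neg (q \lor r) \lor q) requires \neg (q \lor r) \lor q at some successor in {b, c, d, g, h}.
        \neg (q \lor r) \lor q holds at g, so \Diamond (\neg (q \lor r) \lor q) is true at h.
  So \Box \Diamond (\neg (q \lor r) \lor q) is true at e.
Satisfying worlds: {a, e, f, g, h}

a, e, f, g, h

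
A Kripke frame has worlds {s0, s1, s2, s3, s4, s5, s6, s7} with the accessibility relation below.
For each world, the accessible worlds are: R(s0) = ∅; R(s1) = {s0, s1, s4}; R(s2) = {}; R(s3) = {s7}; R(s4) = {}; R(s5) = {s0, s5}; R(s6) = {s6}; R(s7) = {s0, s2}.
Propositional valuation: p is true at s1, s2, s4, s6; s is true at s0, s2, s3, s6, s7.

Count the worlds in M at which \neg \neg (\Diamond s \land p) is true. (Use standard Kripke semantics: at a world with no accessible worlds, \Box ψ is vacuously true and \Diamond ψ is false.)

Recall that \Diamond ψ holds at a world iff ψ holds at some accessible world.
Let φ = \neg \neg (\Diamond s \land p). Evaluate φ at each world:
  s0 (successors ∅): φ is false.
  s1 (successors {s0, s1, s4}): φ is true.
  s2 (successors ∅): φ is false.
  s3 (successors {s7}): φ is false.
  s4 (successors ∅): φ is false.
  s5 (successors {s0, s5}): φ is false.
  s6 (successors {s6}): φ is true.
  s7 (successors {s0, s2}): φ is false.
For instance, at s5:
  At s5: \neg (\Diamond s \land p) is true, so \neg \neg (\Diamond s \land p) is false.
    At s5: \Diamond s \land p is false, so \neg (\Diamond s \land p) is true.
      At s5: \Diamond s is true, p is false, so \Diamond s \land p is false.
Satisfying worlds: {s1, s6}

2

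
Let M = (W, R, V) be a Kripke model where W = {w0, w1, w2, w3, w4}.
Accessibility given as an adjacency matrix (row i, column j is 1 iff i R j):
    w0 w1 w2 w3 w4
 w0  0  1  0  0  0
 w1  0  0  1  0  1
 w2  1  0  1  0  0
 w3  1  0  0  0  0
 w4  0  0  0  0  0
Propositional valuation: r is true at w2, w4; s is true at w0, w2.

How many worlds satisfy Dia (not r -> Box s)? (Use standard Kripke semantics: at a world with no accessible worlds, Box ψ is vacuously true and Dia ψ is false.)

2

Let φ = Dia (not r -> Box s). Evaluate φ at each world:
  w0 (successors {w1}): φ is false.
  w1 (successors {w2, w4}): φ is true.
  w2 (successors {w0, w2}): φ is true.
  w3 (successors {w0}): φ is false.
  w4 (successors ∅): φ is false.
For instance, at w0:
  At w0: Dia (not r -> Box s) requires not r -> Box s at some successor in {w1}.
    At w1: not r -> Box s is false.
  So Dia (not r -> Box s) is false at w0.
Satisfying worlds: {w1, w2}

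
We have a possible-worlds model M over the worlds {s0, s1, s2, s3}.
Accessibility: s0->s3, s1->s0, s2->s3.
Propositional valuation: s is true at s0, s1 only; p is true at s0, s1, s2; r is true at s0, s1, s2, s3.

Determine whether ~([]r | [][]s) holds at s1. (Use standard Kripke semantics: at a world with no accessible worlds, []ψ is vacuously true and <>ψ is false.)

No

At s1: []r | [][]s is true, so ~([]r | [][]s) is false.
  At s1: []r is true, [][]s is false, so []r | [][]s is true.
    At s1: []r requires r at every successor {s0}.
      At s0: r is true.
    So []r is true at s1.
    At s1: [][]s requires []s at every successor {s0}.
      []s fails at s0, so [][]s is false at s1.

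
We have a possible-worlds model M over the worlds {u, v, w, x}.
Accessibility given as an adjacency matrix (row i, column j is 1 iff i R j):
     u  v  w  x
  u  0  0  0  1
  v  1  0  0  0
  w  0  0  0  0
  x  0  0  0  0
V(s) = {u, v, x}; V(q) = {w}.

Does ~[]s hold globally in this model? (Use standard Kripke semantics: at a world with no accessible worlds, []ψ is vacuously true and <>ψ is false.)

No

Let φ = ~[]s. Evaluate φ at each world:
  u (successors {x}): φ is false.
  v (successors {u}): φ is false.
  w (successors ∅): φ is false.
  x (successors ∅): φ is false.
Detail at u (counterexample):
  At u: []s is true, so ~[]s is false.
    At u: []s requires s at every successor {x}.
      At x: s is true.
    So []s is true at u.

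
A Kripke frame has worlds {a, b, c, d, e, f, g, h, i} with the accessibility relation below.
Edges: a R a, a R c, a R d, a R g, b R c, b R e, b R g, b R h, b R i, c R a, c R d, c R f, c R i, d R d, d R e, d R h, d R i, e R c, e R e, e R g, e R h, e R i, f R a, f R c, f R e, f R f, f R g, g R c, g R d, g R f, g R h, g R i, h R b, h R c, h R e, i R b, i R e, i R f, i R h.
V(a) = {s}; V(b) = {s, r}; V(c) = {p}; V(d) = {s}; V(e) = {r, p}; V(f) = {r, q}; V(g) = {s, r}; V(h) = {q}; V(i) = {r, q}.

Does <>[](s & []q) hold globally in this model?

Let φ = <>[](s & []q). Evaluate φ at each world:
  a (successors {a, c, d, g}): φ is false.
  b (successors {c, e, g, h, i}): φ is false.
  c (successors {a, d, f, i}): φ is false.
  d (successors {d, e, h, i}): φ is false.
  e (successors {c, e, g, h, i}): φ is false.
  f (successors {a, c, e, f, g}): φ is false.
  g (successors {c, d, f, h, i}): φ is false.
  h (successors {b, c, e}): φ is false.
  i (successors {b, e, f, h}): φ is false.
Detail at a (counterexample):
  At a: <>[](s & []q) requires [](s & []q) at some successor in {a, c, d, g}.
    At a: [](s & []q) is false.
    At c: [](s & []q) is false.
    At d: [](s & []q) is false.
    At g: [](s & []q) is false.
  So <>[](s & []q) is false at a.

No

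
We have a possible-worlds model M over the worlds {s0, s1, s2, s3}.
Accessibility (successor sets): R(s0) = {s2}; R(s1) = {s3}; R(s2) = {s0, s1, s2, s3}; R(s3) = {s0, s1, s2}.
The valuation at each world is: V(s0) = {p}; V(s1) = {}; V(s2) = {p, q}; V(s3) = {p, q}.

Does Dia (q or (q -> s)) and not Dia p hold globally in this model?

Let φ = Dia (q or (q -> s)) and not Dia p. Evaluate φ at each world:
  s0 (successors {s2}): φ is false.
  s1 (successors {s3}): φ is false.
  s2 (successors {s0, s1, s2, s3}): φ is false.
  s3 (successors {s0, s1, s2}): φ is false.
Detail at s0 (counterexample):
  At s0: Dia (q or (q -> s)) is true, not Dia p is false, so Dia (q or (q -> s)) and not Dia p is false.
    At s0: Dia (q or (q -> s)) requires q or (q -> s) at some successor in {s2}.
      q or (q -> s) holds at s2, so Dia (q or (q -> s)) is true at s0.
    At s0: Dia p is true, so not Dia p is false.
      At s0: Dia p requires p at some successor in {s2}.
        p holds at s2, so Dia p is true at s0.

No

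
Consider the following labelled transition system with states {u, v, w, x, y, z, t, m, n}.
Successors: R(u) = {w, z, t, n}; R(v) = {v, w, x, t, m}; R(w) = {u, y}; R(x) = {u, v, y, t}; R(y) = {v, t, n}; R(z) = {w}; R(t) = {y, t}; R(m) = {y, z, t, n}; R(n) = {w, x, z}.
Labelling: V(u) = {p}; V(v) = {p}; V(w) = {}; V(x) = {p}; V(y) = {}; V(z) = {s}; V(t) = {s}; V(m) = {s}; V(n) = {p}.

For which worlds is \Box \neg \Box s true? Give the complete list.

Recall that \Box ψ holds at a world iff ψ holds at every accessible world, and \Diamond ψ holds iff ψ holds at some accessible world.
Let φ = \Box \neg \Box s. Evaluate φ at each world:
  u (successors {w, z, t, n}): φ is true.
  v (successors {v, w, x, t, m}): φ is true.
  w (successors {u, y}): φ is true.
  x (successors {u, v, y, t}): φ is true.
  y (successors {v, t, n}): φ is true.
  z (successors {w}): φ is true.
  t (successors {y, t}): φ is true.
  m (successors {y, z, t, n}): φ is true.
  n (successors {w, x, z}): φ is true.
For instance, at x:
  At x: \Box \neg \Box s requires \neg \Box s at every successor {u, v, y, t}.
    At u: \neg \Box s is true.
    At v: \neg \Box s is true.
    At y: \neg \Box s is true.
    At t: \neg \Box s is true.
  So \Box \neg \Box s is true at x.
Satisfying worlds: {u, v, w, x, y, z, t, m, n}

u, v, w, x, y, z, t, m, n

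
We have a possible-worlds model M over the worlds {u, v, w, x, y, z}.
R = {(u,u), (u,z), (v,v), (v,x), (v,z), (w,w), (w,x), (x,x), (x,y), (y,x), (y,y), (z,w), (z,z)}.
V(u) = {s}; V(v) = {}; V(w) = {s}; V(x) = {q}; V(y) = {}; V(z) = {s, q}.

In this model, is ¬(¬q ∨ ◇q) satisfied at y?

No

At y: ¬q ∨ ◇q is true, so ¬(¬q ∨ ◇q) is false.
  At y: ¬q is true, ◇q is true, so ¬q ∨ ◇q is true.
    At y: ◇q requires q at some successor in {x, y}.
      q holds at x, so ◇q is true at y.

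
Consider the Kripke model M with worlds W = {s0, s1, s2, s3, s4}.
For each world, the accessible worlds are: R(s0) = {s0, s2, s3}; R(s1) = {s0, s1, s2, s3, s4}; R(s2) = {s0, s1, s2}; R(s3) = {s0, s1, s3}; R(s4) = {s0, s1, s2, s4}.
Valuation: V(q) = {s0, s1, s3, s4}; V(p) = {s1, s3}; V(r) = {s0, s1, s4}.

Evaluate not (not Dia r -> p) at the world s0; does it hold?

At s0: not Dia r -> p is true, so not (not Dia r -> p) is false.
  At s0: not Dia r is false, p is false, so not Dia r -> p is true.
    At s0: Dia r is true, so not Dia r is false.
      At s0: Dia r requires r at some successor in {s0, s2, s3}.
        r holds at s0, so Dia r is true at s0.

No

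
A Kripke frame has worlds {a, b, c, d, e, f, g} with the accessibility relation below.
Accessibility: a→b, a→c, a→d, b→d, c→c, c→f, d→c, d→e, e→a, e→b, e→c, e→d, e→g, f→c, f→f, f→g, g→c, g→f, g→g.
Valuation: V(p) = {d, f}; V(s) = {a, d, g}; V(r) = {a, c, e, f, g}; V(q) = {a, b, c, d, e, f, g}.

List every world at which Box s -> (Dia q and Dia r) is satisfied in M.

Let φ = Box s -> (Dia q and Dia r). Evaluate φ at each world:
  a (successors {b, c, d}): φ is true.
  b (successors {d}): φ is false.
  c (successors {c, f}): φ is true.
  d (successors {c, e}): φ is true.
  e (successors {a, b, c, d, g}): φ is true.
  f (successors {c, f, g}): φ is true.
  g (successors {c, f, g}): φ is true.
For instance, at a:
  At a: Box s is false, Dia q and Dia r is true, so Box s -> (Dia q and Dia r) is true.
    At a: Box s requires s at every successor {b, c, d}.
      s fails at b, so Box s is false at a.
    At a: Dia q is true, Dia r is true, so Dia q and Dia r is true.
      At a: Dia q requires q at some successor in {b, c, d}.
        q holds at b, so Dia q is true at a.
      At a: Dia r requires r at some successor in {b, c, d}.
        r holds at c, so Dia r is true at a.
Satisfying worlds: {a, c, d, e, f, g}

a, c, d, e, f, g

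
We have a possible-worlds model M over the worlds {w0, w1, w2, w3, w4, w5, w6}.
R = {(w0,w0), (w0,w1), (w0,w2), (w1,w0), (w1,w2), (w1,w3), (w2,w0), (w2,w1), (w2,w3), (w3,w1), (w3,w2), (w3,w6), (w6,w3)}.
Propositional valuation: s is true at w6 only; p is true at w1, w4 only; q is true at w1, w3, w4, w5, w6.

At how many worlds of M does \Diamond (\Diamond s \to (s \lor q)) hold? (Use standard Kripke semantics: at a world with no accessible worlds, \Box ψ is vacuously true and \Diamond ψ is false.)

Recall that \Diamond ψ holds at a world iff ψ holds at some accessible world.
Let φ = \Diamond (\Diamond s \to (s \lor q)). Evaluate φ at each world:
  w0 (successors {w0, w1, w2}): φ is true.
  w1 (successors {w0, w2, w3}): φ is true.
  w2 (successors {w0, w1, w3}): φ is true.
  w3 (successors {w1, w2, w6}): φ is true.
  w4 (successors ∅): φ is false.
  w5 (successors ∅): φ is false.
  w6 (successors {w3}): φ is true.
For instance, at w3:
  At w3: \Diamond (\Diamond s \to (s \lor q)) requires \Diamond s \to (s \lor q) at some successor in {w1, w2, w6}.
    \Diamond s \to (s \lor q) holds at w1, so \Diamond (\Diamond s \to (s \lor q)) is true at w3.
      At w1: \Diamond s is false, s \lor q is true, so \Diamond s \to (s \lor q) is true.
Satisfying worlds: {w0, w1, w2, w3, w6}

5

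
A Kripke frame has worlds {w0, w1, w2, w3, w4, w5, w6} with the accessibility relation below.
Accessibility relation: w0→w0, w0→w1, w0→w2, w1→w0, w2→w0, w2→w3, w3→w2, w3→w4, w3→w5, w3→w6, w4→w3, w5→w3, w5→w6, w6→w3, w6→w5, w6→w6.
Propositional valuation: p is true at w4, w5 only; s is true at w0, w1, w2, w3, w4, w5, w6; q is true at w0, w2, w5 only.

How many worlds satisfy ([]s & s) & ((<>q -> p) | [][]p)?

2

Let φ = ([]s & s) & ((<>q -> p) | [][]p). Evaluate φ at each world:
  w0 (successors {w0, w1, w2}): φ is false.
  w1 (successors {w0}): φ is false.
  w2 (successors {w0, w3}): φ is false.
  w3 (successors {w2, w4, w5, w6}): φ is false.
  w4 (successors {w3}): φ is true.
  w5 (successors {w3, w6}): φ is true.
  w6 (successors {w3, w5, w6}): φ is false.
For instance, at w2:
  At w2: []s & s is true, (<>q -> p) | [][]p is false, so ([]s & s) & ((<>q -> p) | [][]p) is false.
    At w2: []s is true, s is true, so []s & s is true.
      At w2: []s requires s at every successor {w0, w3}.
        At w0: s is true.
        At w3: s is true.
      So []s is true at w2.
    At w2: <>q -> p is false, [][]p is false, so (<>q -> p) | [][]p is false.
      At w2: <>q is true, p is false, so <>q -> p is false.
      At w2: [][]p requires []p at every successor {w0, w3}.
        []p fails at w0, so [][]p is false at w2.
Satisfying worlds: {w4, w5}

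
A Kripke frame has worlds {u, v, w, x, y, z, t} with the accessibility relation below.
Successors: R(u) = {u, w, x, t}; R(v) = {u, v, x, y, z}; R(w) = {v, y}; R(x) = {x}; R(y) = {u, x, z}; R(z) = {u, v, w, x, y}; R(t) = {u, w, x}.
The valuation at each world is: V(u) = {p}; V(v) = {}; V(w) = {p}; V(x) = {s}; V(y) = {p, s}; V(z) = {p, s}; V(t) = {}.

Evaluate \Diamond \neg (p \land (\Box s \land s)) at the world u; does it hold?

At u: \Diamond \neg (p \land (\Box s \land s)) requires \neg (p \land (\Box s \land s)) at some successor in {u, w, x, t}.
  \neg (p \land (\Box s \land s)) holds at u, so \Diamond \neg (p \land (\Box s \land s)) is true at u.
    At u: p \land (\Box s \land s) is false, so \neg (p \land (\Box s \land s)) is true.
      At u: p is true, \Box s \land s is false, so p \land (\Box s \land s) is false.

Yes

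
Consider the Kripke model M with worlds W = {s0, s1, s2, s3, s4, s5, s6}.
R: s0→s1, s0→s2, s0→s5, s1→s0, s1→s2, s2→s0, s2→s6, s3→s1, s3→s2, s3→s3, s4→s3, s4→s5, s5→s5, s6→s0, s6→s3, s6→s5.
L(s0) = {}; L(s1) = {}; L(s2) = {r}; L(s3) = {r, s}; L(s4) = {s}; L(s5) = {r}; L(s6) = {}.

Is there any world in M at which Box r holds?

Recall that Box ψ holds at a world iff ψ holds at every accessible world, and Dia ψ holds iff ψ holds at some accessible world.
Let φ = Box r. Evaluate φ at each world:
  s0 (successors {s1, s2, s5}): φ is false.
  s1 (successors {s0, s2}): φ is false.
  s2 (successors {s0, s6}): φ is false.
  s3 (successors {s1, s2, s3}): φ is false.
  s4 (successors {s3, s5}): φ is true.
  s5 (successors {s5}): φ is true.
  s6 (successors {s0, s3, s5}): φ is false.
Detail at s4 (witness):
  At s4: Box r requires r at every successor {s3, s5}.
    At s3: r is true.
    At s5: r is true.
  So Box r is true at s4.

Yes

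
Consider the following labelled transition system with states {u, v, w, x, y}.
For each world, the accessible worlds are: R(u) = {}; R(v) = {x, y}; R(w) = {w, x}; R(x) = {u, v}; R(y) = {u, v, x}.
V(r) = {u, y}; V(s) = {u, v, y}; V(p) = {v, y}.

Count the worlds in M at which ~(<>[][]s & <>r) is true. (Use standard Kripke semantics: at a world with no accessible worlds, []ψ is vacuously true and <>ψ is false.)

3

Let φ = ~(<>[][]s & <>r). Evaluate φ at each world:
  u (successors ∅): φ is true.
  v (successors {x, y}): φ is true.
  w (successors {w, x}): φ is true.
  x (successors {u, v}): φ is false.
  y (successors {u, v, x}): φ is false.
For instance, at w:
  At w: <>[][]s & <>r is false, so ~(<>[][]s & <>r) is true.
    At w: <>[][]s is false, <>r is false, so <>[][]s & <>r is false.
      At w: <>[][]s requires [][]s at some successor in {w, x}.
        At w: [][]s is false.
        At x: [][]s is false.
      So <>[][]s is false at w.
      At w: <>r requires r at some successor in {w, x}.
        At w: r is false.
        At x: r is false.
      So <>r is false at w.
Satisfying worlds: {u, v, w}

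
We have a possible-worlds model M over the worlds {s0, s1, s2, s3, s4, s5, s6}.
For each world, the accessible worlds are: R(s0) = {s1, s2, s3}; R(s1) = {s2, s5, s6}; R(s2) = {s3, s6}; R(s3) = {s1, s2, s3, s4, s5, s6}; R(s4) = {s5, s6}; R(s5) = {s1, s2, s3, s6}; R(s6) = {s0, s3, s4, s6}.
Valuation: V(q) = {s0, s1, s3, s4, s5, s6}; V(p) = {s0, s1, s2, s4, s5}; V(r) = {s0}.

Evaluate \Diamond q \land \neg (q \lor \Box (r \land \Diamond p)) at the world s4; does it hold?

At s4: \Diamond q is true, \neg (q \lor \Box (r \land \Diamond p)) is false, so \Diamond q \land \neg (q \lor \Box (r \land \Diamond p)) is false.
  At s4: \Diamond q requires q at some successor in {s5, s6}.
    q holds at s5, so \Diamond q is true at s4.
  At s4: q \lor \Box (r \land \Diamond p) is true, so \neg (q \lor \Box (r \land \Diamond p)) is false.
    At s4: q is true, \Box (r \land \Diamond p) is false, so q \lor \Box (r \land \Diamond p) is true.
      At s4: \Box (r \land \Diamond p) requires r \land \Diamond p at every successor {s5, s6}.
        r \land \Diamond p fails at s5, so \Box (r \land \Diamond p) is false at s4.

No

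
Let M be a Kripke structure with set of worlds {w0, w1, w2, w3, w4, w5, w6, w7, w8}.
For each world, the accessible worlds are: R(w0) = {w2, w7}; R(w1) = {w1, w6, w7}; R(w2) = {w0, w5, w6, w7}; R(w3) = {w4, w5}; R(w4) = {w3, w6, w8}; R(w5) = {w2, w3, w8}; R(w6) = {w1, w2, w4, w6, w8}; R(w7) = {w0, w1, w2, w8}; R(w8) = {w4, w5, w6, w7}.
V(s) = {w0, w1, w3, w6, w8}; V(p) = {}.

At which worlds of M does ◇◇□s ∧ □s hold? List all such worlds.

Let φ = ◇◇□s ∧ □s. Evaluate φ at each world:
  w0 (successors {w2, w7}): φ is false.
  w1 (successors {w1, w6, w7}): φ is false.
  w2 (successors {w0, w5, w6, w7}): φ is false.
  w3 (successors {w4, w5}): φ is false.
  w4 (successors {w3, w6, w8}): φ is true.
  w5 (successors {w2, w3, w8}): φ is false.
  w6 (successors {w1, w2, w4, w6, w8}): φ is false.
  w7 (successors {w0, w1, w2, w8}): φ is false.
  w8 (successors {w4, w5, w6, w7}): φ is false.
For instance, at w0:
  At w0: ◇◇□s is false, □s is false, so ◇◇□s ∧ □s is false.
    At w0: ◇◇□s requires ◇□s at some successor in {w2, w7}.
      At w2: ◇□s is false.
      At w7: ◇□s is false.
    So ◇◇□s is false at w0.
    At w0: □s requires s at every successor {w2, w7}.
      s fails at w2, so □s is false at w0.
Satisfying worlds: {w4}

w4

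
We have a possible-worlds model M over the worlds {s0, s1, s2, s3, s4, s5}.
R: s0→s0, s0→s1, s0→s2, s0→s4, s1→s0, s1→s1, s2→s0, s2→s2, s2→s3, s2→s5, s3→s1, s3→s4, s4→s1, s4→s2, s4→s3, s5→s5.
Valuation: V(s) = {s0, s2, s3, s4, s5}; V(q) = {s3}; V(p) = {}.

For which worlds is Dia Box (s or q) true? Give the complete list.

Let φ = Dia Box (s or q). Evaluate φ at each world:
  s0 (successors {s0, s1, s2, s4}): φ is true.
  s1 (successors {s0, s1}): φ is false.
  s2 (successors {s0, s2, s3, s5}): φ is true.
  s3 (successors {s1, s4}): φ is false.
  s4 (successors {s1, s2, s3}): φ is true.
  s5 (successors {s5}): φ is true.
For instance, at s2:
  At s2: Dia Box (s or q) requires Box (s or q) at some successor in {s0, s2, s3, s5}.
    Box (s or q) holds at s2, so Dia Box (s or q) is true at s2.
      At s2: Box (s or q) requires s or q at every successor {s0, s2, s3, s5}.
        At s0: s or q is true.
        At s2: s or q is true.
        At s3: s or q is true.
        At s5: s or q is true.
      So Box (s or q) is true at s2.
Satisfying worlds: {s0, s2, s4, s5}

s0, s2, s4, s5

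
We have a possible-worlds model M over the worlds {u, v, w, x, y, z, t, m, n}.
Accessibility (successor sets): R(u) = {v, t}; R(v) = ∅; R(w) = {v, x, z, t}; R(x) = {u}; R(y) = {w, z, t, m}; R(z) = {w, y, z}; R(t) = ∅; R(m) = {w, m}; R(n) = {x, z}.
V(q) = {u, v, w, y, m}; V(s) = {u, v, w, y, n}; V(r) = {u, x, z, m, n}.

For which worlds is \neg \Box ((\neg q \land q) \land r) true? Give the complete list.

u, w, x, y, z, m, n

Let φ = \neg \Box ((\neg q \land q) \land r). Evaluate φ at each world:
  u (successors {v, t}): φ is true.
  v (successors ∅): φ is false.
  w (successors {v, x, z, t}): φ is true.
  x (successors {u}): φ is true.
  y (successors {w, z, t, m}): φ is true.
  z (successors {w, y, z}): φ is true.
  t (successors ∅): φ is false.
  m (successors {w, m}): φ is true.
  n (successors {x, z}): φ is true.
For instance, at w:
  At w: \Box ((\neg q \land q) \land r) is false, so \neg \Box ((\neg q \land q) \land r) is true.
    At w: \Box ((\neg q \land q) \land r) requires (\neg q \land q) \land r at every successor {v, x, z, t}.
      (\neg q \land q) \land r fails at v, so \Box ((\neg q \land q) \land r) is false at w.
Satisfying worlds: {u, w, x, y, z, m, n}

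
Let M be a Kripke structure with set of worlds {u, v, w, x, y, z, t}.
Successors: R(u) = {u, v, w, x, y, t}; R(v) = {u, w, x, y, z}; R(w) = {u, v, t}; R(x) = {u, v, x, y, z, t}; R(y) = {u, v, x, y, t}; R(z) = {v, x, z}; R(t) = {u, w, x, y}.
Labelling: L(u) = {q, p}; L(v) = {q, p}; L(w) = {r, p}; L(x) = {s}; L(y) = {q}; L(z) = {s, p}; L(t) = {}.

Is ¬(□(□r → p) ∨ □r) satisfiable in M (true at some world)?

Let φ = ¬(□(□r → p) ∨ □r). Evaluate φ at each world:
  u (successors {u, v, w, x, y, t}): φ is false.
  v (successors {u, w, x, y, z}): φ is false.
  w (successors {u, v, t}): φ is false.
  x (successors {u, v, x, y, z, t}): φ is false.
  y (successors {u, v, x, y, t}): φ is false.
  z (successors {v, x, z}): φ is false.
  t (successors {u, w, x, y}): φ is false.
For instance, at y:
  At y: □(□r → p) ∨ □r is true, so ¬(□(□r → p) ∨ □r) is false.
    At y: □(□r → p) is true, □r is false, so □(□r → p) ∨ □r is true.
      At y: □(□r → p) requires □r → p at every successor {u, v, x, y, t}.
        At u: □r → p is true.
        At v: □r → p is true.
        At x: □r → p is true.
        At y: □r → p is true.
        At t: □r → p is true.
      So □(□r → p) is true at y.
      At y: □r requires r at every successor {u, v, x, y, t}.
        r fails at u, so □r is false at y.

No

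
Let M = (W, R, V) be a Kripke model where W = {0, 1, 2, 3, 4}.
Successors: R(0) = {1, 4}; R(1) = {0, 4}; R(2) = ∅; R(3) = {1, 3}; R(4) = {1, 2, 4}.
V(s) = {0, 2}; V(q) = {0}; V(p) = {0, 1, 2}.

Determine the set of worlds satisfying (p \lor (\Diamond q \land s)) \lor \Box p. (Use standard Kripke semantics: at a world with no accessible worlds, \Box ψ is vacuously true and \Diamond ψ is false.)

0, 1, 2

Let φ = (p \lor (\Diamond q \land s)) \lor \Box p. Evaluate φ at each world:
  0 (successors {1, 4}): φ is true.
  1 (successors {0, 4}): φ is true.
  2 (successors ∅): φ is true.
  3 (successors {1, 3}): φ is false.
  4 (successors {1, 2, 4}): φ is false.
For instance, at 3:
  At 3: p \lor (\Diamond q \land s) is false, \Box p is false, so (p \lor (\Diamond q \land s)) \lor \Box p is false.
    At 3: p is false, \Diamond q \land s is false, so p \lor (\Diamond q \land s) is false.
      At 3: \Diamond q is false, s is false, so \Diamond q \land s is false.
    At 3: \Box p requires p at every successor {1, 3}.
      p fails at 3, so \Box p is false at 3.
Satisfying worlds: {0, 1, 2}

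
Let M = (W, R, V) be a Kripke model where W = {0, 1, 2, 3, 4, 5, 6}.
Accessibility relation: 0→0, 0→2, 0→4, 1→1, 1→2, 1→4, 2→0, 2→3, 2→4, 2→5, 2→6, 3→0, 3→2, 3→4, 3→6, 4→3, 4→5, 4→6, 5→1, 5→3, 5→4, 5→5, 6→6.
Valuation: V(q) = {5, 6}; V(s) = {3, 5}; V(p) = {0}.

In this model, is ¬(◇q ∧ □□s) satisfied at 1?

At 1: ◇q ∧ □□s is false, so ¬(◇q ∧ □□s) is true.
  At 1: ◇q is false, □□s is false, so ◇q ∧ □□s is false.
    At 1: ◇q requires q at some successor in {1, 2, 4}.
      At 1: q is false.
      At 2: q is false.
      At 4: q is false.
    So ◇q is false at 1.
    At 1: □□s requires □s at every successor {1, 2, 4}.
      □s fails at 1, so □□s is false at 1.

Yes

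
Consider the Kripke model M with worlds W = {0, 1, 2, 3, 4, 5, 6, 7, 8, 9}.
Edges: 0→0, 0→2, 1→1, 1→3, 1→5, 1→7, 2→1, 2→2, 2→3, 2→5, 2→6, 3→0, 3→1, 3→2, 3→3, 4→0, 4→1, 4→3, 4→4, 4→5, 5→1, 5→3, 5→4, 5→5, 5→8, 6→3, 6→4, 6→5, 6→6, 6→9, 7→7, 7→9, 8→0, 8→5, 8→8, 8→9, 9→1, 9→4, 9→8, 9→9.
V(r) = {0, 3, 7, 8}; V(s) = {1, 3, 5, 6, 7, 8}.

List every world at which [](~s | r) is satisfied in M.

0, 7

Let φ = [](~s | r). Evaluate φ at each world:
  0 (successors {0, 2}): φ is true.
  1 (successors {1, 3, 5, 7}): φ is false.
  2 (successors {1, 2, 3, 5, 6}): φ is false.
  3 (successors {0, 1, 2, 3}): φ is false.
  4 (successors {0, 1, 3, 4, 5}): φ is false.
  5 (successors {1, 3, 4, 5, 8}): φ is false.
  6 (successors {3, 4, 5, 6, 9}): φ is false.
  7 (successors {7, 9}): φ is true.
  8 (successors {0, 5, 8, 9}): φ is false.
  9 (successors {1, 4, 8, 9}): φ is false.
For instance, at 9:
  At 9: [](~s | r) requires ~s | r at every successor {1, 4, 8, 9}.
    ~s | r fails at 1, so [](~s | r) is false at 9.
Satisfying worlds: {0, 7}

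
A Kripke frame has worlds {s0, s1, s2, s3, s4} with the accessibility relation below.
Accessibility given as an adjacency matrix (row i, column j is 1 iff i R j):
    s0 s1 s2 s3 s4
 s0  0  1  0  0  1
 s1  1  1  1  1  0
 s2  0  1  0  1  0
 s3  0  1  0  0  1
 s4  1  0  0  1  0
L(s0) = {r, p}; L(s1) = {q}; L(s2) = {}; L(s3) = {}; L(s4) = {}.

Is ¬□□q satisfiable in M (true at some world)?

Yes

Recall that □ψ holds at a world iff ψ holds at every accessible world, and ◇ψ holds iff ψ holds at some accessible world.
Let φ = ¬□□q. Evaluate φ at each world:
  s0 (successors {s1, s4}): φ is true.
  s1 (successors {s0, s1, s2, s3}): φ is true.
  s2 (successors {s1, s3}): φ is true.
  s3 (successors {s1, s4}): φ is true.
  s4 (successors {s0, s3}): φ is true.
Detail at s0 (witness):
  At s0: □□q is false, so ¬□□q is true.
    At s0: □□q requires □q at every successor {s1, s4}.
      □q fails at s1, so □□q is false at s0.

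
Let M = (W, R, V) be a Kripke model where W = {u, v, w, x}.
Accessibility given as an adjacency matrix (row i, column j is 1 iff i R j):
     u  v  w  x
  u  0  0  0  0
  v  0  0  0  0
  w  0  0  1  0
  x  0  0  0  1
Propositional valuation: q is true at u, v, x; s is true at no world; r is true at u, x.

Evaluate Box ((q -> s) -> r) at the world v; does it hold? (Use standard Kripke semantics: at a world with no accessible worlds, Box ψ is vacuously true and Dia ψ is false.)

Yes

Recall that Box ψ holds at a world iff ψ holds at every accessible world, and Dia ψ holds iff ψ holds at some accessible world.
At v: no accessible worlds, so Box ((q -> s) -> r) holds vacuously.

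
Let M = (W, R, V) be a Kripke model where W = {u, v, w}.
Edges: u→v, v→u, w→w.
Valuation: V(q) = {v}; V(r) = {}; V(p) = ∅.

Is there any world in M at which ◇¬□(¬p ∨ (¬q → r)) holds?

Recall that □ψ holds at a world iff ψ holds at every accessible world, and ◇ψ holds iff ψ holds at some accessible world.
Let φ = ◇¬□(¬p ∨ (¬q → r)). Evaluate φ at each world:
  u (successors {v}): φ is false.
  v (successors {u}): φ is false.
  w (successors {w}): φ is false.
For instance, at w:
  At w: ◇¬□(¬p ∨ (¬q → r)) requires ¬□(¬p ∨ (¬q → r)) at some successor in {w}.
    At w: ¬□(¬p ∨ (¬q → r)) is false.
  So ◇¬□(¬p ∨ (¬q → r)) is false at w.

No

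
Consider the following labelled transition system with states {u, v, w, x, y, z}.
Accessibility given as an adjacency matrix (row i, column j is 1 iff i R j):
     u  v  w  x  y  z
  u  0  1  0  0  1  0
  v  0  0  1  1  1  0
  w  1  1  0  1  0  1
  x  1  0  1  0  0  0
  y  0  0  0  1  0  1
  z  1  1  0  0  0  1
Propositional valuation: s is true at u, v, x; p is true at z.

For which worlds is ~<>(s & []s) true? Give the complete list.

u, v, w, x, y, z

Let φ = ~<>(s & []s). Evaluate φ at each world:
  u (successors {v, y}): φ is true.
  v (successors {w, x, y}): φ is true.
  w (successors {u, v, x, z}): φ is true.
  x (successors {u, w}): φ is true.
  y (successors {x, z}): φ is true.
  z (successors {u, v, z}): φ is true.
For instance, at y:
  At y: <>(s & []s) is false, so ~<>(s & []s) is true.
    At y: <>(s & []s) requires s & []s at some successor in {x, z}.
      At x: s & []s is false.
      At z: s & []s is false.
    So <>(s & []s) is false at y.
Satisfying worlds: {u, v, w, x, y, z}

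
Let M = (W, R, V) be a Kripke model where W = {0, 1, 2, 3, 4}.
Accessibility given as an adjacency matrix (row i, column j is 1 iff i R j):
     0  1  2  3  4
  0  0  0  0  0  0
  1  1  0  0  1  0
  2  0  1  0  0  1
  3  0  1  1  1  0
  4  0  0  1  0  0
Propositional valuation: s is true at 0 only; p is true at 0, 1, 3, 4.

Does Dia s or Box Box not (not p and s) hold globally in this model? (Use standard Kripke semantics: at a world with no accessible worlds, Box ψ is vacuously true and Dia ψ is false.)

Yes

Let φ = Dia s or Box Box not (not p and s). Evaluate φ at each world:
  0 (successors ∅): φ is true.
  1 (successors {0, 3}): φ is true.
  2 (successors {1, 4}): φ is true.
  3 (successors {1, 2, 3}): φ is true.
  4 (successors {2}): φ is true.
For instance, at 4:
  At 4: Dia s is false, Box Box not (not p and s) is true, so Dia s or Box Box not (not p and s) is true.
    At 4: Dia s requires s at some successor in {2}.
      At 2: s is false.
    So Dia s is false at 4.
    At 4: Box Box not (not p and s) requires Box not (not p and s) at every successor {2}.
      At 2: Box not (not p and s) is true.
    So Box Box not (not p and s) is true at 4.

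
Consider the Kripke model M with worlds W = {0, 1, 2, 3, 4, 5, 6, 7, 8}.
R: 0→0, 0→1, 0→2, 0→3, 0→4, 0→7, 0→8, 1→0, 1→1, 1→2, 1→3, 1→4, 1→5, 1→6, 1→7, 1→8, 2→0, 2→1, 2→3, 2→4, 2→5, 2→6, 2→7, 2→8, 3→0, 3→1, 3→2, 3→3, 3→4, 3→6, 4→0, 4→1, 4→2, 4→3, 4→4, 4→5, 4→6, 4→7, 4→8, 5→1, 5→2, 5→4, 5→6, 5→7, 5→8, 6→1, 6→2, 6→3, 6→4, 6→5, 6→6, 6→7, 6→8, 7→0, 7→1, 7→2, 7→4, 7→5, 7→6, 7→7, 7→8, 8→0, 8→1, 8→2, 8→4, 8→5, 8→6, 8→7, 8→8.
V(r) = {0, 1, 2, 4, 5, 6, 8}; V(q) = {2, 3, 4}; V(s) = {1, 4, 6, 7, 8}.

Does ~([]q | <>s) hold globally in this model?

Recall that []ψ holds at a world iff ψ holds at every accessible world, and <>ψ holds iff ψ holds at some accessible world.
Let φ = ~([]q | <>s). Evaluate φ at each world:
  0 (successors {0, 1, 2, 3, 4, 7, 8}): φ is false.
  1 (successors {0, 1, 2, 3, 4, 5, 6, 7, 8}): φ is false.
  2 (successors {0, 1, 3, 4, 5, 6, 7, 8}): φ is false.
  3 (successors {0, 1, 2, 3, 4, 6}): φ is false.
  4 (successors {0, 1, 2, 3, 4, 5, 6, 7, 8}): φ is false.
  5 (successors {1, 2, 4, 6, 7, 8}): φ is false.
  6 (successors {1, 2, 3, 4, 5, 6, 7, 8}): φ is false.
  7 (successors {0, 1, 2, 4, 5, 6, 7, 8}): φ is false.
  8 (successors {0, 1, 2, 4, 5, 6, 7, 8}): φ is false.
Detail at 0 (counterexample):
  At 0: []q | <>s is true, so ~([]q | <>s) is false.
    At 0: []q is false, <>s is true, so []q | <>s is true.
      At 0: []q requires q at every successor {0, 1, 2, 3, 4, 7, 8}.
        q fails at 0, so []q is false at 0.
      At 0: <>s requires s at some successor in {0, 1, 2, 3, 4, 7, 8}.
        s holds at 1, so <>s is true at 0.

No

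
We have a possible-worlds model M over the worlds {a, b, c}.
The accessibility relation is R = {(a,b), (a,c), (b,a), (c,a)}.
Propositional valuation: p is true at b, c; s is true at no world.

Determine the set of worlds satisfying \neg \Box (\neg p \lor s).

Let φ = \neg \Box (\neg p \lor s). Evaluate φ at each world:
  a (successors {b, c}): φ is true.
  b (successors {a}): φ is false.
  c (successors {a}): φ is false.
For instance, at c:
  At c: \Box (\neg p \lor s) is true, so \neg \Box (\neg p \lor s) is false.
    At c: \Box (\neg p \lor s) requires \neg p \lor s at every successor {a}.
      At a: \neg p \lor s is true.
    So \Box (\neg p \lor s) is true at c.
Satisfying worlds: {a}

a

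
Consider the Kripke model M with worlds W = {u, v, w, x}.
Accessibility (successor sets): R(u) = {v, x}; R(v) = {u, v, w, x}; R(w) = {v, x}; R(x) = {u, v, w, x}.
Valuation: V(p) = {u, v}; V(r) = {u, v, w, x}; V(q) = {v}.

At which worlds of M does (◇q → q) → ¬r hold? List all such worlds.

Let φ = (◇q → q) → ¬r. Evaluate φ at each world:
  u (successors {v, x}): φ is true.
  v (successors {u, v, w, x}): φ is false.
  w (successors {v, x}): φ is true.
  x (successors {u, v, w, x}): φ is true.
For instance, at w:
  At w: ◇q → q is false, ¬r is false, so (◇q → q) → ¬r is true.
    At w: ◇q is true, q is false, so ◇q → q is false.
      At w: ◇q requires q at some successor in {v, x}.
        q holds at v, so ◇q is true at w.
Satisfying worlds: {u, w, x}

u, w, x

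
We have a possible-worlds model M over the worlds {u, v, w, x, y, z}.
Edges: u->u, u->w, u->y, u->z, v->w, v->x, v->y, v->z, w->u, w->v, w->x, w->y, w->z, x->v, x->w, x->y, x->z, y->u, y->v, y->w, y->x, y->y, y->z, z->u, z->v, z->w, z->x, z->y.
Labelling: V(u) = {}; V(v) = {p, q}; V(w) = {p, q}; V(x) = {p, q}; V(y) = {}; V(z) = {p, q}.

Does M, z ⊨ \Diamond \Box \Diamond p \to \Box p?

Recall that \Box ψ holds at a world iff ψ holds at every accessible world, and \Diamond ψ holds iff ψ holds at some accessible world.
At z: \Diamond \Box \Diamond p is true, \Box p is false, so \Diamond \Box \Diamond p \to \Box p is false.
  At z: \Diamond \Box \Diamond p requires \Box \Diamond p at some successor in {u, v, w, x, y}.
    \Box \Diamond p holds at u, so \Diamond \Box \Diamond p is true at z.
      At u: \Box \Diamond p requires \Diamond p at every successor {u, w, y, z}.
        At u: \Diamond p is true.
        At w: \Diamond p is true.
        At y: \Diamond p is true.
        At z: \Diamond p is true.
      So \Box \Diamond p is true at u.
  At z: \Box p requires p at every successor {u, v, w, x, y}.
    p fails at u, so \Box p is false at z.

No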